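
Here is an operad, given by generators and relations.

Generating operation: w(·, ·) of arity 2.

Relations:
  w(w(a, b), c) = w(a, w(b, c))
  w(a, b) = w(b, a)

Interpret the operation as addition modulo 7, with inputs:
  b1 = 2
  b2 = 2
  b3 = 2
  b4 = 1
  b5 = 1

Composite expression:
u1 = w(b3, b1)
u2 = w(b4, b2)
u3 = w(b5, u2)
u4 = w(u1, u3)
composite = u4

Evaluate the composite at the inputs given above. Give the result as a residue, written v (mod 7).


1 (mod 7)


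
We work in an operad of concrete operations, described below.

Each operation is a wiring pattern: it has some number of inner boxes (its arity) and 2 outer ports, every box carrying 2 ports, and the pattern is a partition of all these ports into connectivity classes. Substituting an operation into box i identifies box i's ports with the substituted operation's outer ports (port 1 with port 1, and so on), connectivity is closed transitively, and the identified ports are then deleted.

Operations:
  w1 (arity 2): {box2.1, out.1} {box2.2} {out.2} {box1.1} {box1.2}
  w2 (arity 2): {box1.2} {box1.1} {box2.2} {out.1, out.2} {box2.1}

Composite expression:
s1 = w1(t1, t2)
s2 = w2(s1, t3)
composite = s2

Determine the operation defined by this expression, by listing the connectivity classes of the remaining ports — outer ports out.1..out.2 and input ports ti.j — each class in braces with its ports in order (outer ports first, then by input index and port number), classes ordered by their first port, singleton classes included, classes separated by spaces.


Reachability decides: close wires over w2-identified ports.
the subtree at w1 composes to {out.1, t2.1} {out.2} {t1.1} {t1.2} {t2.2} on (t1, t2); out.j = own outer ports
the subtree at w2 composes to {out.1, out.2} {t1.1} {t1.2} {t2.1} {t2.2} {t3.1} {t3.2} on (t1, t2, t3); out.j = own outer ports

{out.1, out.2} {t1.1} {t1.2} {t2.1} {t2.2} {t3.1} {t3.2}


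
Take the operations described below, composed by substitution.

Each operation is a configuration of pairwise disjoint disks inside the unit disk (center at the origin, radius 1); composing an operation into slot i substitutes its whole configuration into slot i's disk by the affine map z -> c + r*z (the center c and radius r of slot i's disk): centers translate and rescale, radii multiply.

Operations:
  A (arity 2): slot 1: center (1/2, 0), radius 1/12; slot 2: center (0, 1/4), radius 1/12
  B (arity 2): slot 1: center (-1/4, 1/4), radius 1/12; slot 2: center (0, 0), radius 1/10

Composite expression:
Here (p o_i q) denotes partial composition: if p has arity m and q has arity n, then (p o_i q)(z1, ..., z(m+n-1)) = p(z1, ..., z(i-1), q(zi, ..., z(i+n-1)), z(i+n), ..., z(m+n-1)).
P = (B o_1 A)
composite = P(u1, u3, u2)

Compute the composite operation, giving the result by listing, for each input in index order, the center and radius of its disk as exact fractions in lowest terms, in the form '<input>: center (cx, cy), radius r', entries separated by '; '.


Follow each u-input down from B: c' goes to c + r*c', radius to r*r'.
for u1, the 2-step affine chain lands on center (-5/24, 1/4), radius 1/144
for u3, the 2-step affine chain lands on center (-1/4, 13/48), radius 1/144
for u2, the 1-step affine chain lands on center (0, 0), radius 1/10

u1: center (-5/24, 1/4), radius 1/144; u2: center (0, 0), radius 1/10; u3: center (-1/4, 13/48), radius 1/144


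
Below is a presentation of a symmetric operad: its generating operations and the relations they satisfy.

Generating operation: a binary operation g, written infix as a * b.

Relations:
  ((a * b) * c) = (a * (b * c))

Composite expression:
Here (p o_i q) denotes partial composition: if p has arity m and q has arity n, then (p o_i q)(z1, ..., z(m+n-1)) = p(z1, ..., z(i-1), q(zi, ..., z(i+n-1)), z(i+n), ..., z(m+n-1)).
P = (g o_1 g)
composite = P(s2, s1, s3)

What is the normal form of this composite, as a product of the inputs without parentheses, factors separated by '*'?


s2 * s1 * s3

Key point: g is associative — brackets drop, the s-order remains.
(s2 * s1) linearizes to s2 * s1
((s2 * s1) * s3) linearizes to s2 * s1 * s3


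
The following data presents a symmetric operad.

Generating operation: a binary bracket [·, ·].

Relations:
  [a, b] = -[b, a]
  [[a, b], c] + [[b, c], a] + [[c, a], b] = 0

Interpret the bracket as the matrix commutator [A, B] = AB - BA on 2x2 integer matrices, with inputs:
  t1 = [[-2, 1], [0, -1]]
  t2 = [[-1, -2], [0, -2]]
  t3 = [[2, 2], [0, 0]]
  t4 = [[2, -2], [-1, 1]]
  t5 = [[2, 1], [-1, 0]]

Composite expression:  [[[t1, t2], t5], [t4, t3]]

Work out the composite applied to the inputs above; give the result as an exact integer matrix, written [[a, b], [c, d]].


[[4, -4], [-4, -4]]

[t1, t2] = [[0, 1], [0, 0]]
[[t1, t2], t5] = [[-1, -2], [0, 1]]
[t4, t3] = [[2, 6], [-2, -2]]
[[[t1, t2], t5], [t4, t3]] = [[4, -4], [-4, -4]]


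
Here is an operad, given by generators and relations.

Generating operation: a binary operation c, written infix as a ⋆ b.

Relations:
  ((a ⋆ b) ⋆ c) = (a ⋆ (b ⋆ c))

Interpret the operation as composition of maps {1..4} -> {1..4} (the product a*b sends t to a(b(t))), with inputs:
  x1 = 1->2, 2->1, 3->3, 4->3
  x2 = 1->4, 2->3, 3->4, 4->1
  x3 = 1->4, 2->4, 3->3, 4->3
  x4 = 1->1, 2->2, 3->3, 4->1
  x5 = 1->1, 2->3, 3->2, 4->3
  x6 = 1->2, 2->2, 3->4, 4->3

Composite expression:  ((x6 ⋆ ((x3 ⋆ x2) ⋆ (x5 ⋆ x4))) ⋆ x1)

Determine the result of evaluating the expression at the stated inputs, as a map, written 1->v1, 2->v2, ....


(x3 ⋆ x2) = 1->3, 2->3, 3->3, 4->4
(x5 ⋆ x4) = 1->1, 2->3, 3->2, 4->1
((x3 ⋆ x2) ⋆ (x5 ⋆ x4)) = 1->3, 2->3, 3->3, 4->3
(x6 ⋆ ((x3 ⋆ x2) ⋆ (x5 ⋆ x4))) = 1->4, 2->4, 3->4, 4->4
((x6 ⋆ ((x3 ⋆ x2) ⋆ (x5 ⋆ x4))) ⋆ x1) = 1->4, 2->4, 3->4, 4->4

1->4, 2->4, 3->4, 4->4


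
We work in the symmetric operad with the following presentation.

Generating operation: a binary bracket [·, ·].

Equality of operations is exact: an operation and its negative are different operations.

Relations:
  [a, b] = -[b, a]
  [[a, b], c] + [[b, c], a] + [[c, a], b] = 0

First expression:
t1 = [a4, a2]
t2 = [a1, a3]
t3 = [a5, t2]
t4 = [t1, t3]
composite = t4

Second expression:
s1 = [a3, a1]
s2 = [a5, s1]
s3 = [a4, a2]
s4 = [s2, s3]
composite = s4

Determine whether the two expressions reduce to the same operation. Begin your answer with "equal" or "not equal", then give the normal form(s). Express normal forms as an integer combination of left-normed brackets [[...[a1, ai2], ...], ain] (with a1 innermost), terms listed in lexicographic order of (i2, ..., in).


equal — both sides give -[[[[a1, a3], a5], a2], a4] + [[[[a1, a3], a5], a4], a2]


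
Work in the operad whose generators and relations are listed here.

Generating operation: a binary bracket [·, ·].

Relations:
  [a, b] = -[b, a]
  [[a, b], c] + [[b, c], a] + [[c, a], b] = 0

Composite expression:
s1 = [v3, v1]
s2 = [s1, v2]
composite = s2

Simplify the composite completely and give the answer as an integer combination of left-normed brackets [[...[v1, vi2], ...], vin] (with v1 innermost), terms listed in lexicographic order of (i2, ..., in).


Skip Jacobi rewriting: expand, keep v1-initial words, read off terms.
Composite bracket: [[v3, v1], v2]
Expanding via [a, b] = ab - ba: 4 signed words (2^2 = 4).
The v1-initial words carry the normal form:
  v1v3v2 (sign -1) contributes -[[v1, v3], v2]

-[[v1, v3], v2]


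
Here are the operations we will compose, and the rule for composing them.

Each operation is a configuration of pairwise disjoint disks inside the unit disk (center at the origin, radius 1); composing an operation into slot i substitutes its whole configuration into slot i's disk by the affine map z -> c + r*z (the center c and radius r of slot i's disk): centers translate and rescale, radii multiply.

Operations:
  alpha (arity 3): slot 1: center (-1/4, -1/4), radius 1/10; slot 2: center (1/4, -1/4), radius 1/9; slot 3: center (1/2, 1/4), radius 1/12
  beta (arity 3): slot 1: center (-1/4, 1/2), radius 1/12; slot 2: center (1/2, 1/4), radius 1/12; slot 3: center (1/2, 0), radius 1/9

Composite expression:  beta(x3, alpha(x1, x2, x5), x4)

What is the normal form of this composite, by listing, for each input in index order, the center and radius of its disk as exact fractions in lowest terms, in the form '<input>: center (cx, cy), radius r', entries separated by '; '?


x1: center (23/48, 11/48), radius 1/120; x2: center (25/48, 11/48), radius 1/108; x3: center (-1/4, 1/2), radius 1/12; x4: center (1/2, 0), radius 1/9; x5: center (13/24, 13/48), radius 1/144

Affine substitution under beta: radii multiply and x-centers shift.
input x3: composing its 1 substitution step yields center (-1/4, 1/2), radius 1/12
input x1: composing its 2 substitution steps yields center (23/48, 11/48), radius 1/120
input x2: composing its 2 substitution steps yields center (25/48, 11/48), radius 1/108
input x5: composing its 2 substitution steps yields center (13/24, 13/48), radius 1/144
input x4: composing its 1 substitution step yields center (1/2, 0), radius 1/9


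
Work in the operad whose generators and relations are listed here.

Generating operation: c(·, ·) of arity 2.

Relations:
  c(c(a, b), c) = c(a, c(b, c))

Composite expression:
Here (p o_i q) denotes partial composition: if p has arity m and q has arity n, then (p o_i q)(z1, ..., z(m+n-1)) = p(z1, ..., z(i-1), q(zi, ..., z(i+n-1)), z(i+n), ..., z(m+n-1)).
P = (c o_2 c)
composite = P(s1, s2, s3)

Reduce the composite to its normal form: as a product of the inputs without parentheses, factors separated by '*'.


s1 * s2 * s3

Under associativity of c, the answer is the s's in reading order.
c(s2, s3) reduces to s2 * s3
c(s1, c(s2, s3)) reduces to s1 * s2 * s3


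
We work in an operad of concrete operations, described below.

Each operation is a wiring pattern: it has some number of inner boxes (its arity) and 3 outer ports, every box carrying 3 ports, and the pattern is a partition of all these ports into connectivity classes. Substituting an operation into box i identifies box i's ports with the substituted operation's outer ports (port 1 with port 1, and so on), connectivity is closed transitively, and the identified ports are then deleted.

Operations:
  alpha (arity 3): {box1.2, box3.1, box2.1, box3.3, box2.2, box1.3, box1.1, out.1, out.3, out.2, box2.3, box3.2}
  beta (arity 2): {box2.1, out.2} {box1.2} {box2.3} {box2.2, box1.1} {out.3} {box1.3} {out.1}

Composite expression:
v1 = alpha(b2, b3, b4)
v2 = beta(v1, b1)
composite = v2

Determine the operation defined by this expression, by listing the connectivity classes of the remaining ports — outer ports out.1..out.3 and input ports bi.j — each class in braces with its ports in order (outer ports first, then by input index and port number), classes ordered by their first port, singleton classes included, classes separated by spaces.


{out.1} {out.2, b1.1} {out.3} {b1.2, b2.1, b2.2, b2.3, b3.1, b3.2, b3.3, b4.1, b4.2, b4.3} {b1.3}

Connectivity passes through glued beta-boundaries; trace each wire chain.
through alpha, on inputs (b2, b3, b4): {out.1, out.2, out.3, b2.1, b2.2, b2.3, b3.1, b3.2, b3.3, b4.1, b4.2, b4.3} (out.j = stage outer ports)
through beta, on inputs (b2, b3, b4, b1): {out.1} {out.2, b1.1} {out.3} {b1.2, b2.1, b2.2, b2.3, b3.1, b3.2, b3.3, b4.1, b4.2, b4.3} {b1.3} (out.j = stage outer ports)


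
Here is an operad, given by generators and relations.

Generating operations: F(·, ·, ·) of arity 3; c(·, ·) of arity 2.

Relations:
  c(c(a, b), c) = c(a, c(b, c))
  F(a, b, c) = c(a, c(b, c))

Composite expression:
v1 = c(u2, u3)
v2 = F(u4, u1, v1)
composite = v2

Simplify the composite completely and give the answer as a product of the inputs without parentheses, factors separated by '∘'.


Under associativity of F, the answer is the u's in reading order.
c(u2, u3) linearizes to u2 ∘ u3
F(u4, u1, c(u2, u3)) linearizes to u4 ∘ u1 ∘ u2 ∘ u3

u4 ∘ u1 ∘ u2 ∘ u3


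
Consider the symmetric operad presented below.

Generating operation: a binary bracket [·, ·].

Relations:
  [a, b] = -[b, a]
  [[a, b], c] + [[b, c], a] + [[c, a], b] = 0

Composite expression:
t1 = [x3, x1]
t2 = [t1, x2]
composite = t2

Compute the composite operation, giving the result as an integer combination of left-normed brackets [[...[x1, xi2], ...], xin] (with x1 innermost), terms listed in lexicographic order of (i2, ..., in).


-[[x1, x3], x2]

Left-normed coefficients sit on the x1-initial expansion words.
Composite bracket: [[x3, x1], x2]
The bracket unfolds into 4 signed words via [a, b] = ab - ba (2^2 = 4).
Coefficients come from the x1-initial words:
  word x1x3x2 has sign -1, contributing -[[x1, x3], x2]


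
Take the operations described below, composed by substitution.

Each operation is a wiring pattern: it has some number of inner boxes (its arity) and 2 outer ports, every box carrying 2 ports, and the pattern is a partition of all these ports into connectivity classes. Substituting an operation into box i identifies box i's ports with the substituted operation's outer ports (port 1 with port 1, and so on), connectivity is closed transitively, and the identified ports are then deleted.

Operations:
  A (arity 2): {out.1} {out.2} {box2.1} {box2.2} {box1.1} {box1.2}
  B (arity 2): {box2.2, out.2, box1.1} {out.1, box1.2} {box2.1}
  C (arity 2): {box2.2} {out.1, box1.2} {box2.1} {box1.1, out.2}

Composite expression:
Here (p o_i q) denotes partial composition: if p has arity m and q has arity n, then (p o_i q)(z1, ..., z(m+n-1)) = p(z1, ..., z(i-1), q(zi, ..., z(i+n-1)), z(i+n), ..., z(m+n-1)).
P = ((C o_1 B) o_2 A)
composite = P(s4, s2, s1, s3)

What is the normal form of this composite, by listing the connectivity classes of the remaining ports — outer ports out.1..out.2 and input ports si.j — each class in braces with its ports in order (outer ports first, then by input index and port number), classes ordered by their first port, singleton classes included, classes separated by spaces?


{out.1, s4.1} {out.2, s4.2} {s1.1} {s1.2} {s2.1} {s2.2} {s3.1} {s3.2}

Two ports join when wires chain via C-identified ports.
after A, the pattern on (s2, s1) reads {out.1} {out.2} {s1.1} {s1.2} {s2.1} {s2.2} (out.j = its outer ports)
after B, the pattern on (s4, s2, s1) reads {out.1, s4.2} {out.2, s4.1} {s1.1} {s1.2} {s2.1} {s2.2} (out.j = its outer ports)
after C, the pattern on (s4, s2, s1, s3) reads {out.1, s4.1} {out.2, s4.2} {s1.1} {s1.2} {s2.1} {s2.2} {s3.1} {s3.2} (out.j = its outer ports)


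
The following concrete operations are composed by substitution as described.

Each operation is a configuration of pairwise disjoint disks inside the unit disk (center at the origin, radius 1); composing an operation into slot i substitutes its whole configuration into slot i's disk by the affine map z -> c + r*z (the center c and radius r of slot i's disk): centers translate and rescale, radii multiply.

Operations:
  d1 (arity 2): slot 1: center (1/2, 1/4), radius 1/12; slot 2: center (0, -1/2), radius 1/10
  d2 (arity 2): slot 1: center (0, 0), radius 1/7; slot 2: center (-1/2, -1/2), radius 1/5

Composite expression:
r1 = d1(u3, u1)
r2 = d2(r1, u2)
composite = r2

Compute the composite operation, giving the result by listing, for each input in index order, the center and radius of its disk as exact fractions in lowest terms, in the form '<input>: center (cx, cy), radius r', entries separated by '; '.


u1: center (0, -1/14), radius 1/70; u2: center (-1/2, -1/2), radius 1/5; u3: center (1/14, 1/28), radius 1/84


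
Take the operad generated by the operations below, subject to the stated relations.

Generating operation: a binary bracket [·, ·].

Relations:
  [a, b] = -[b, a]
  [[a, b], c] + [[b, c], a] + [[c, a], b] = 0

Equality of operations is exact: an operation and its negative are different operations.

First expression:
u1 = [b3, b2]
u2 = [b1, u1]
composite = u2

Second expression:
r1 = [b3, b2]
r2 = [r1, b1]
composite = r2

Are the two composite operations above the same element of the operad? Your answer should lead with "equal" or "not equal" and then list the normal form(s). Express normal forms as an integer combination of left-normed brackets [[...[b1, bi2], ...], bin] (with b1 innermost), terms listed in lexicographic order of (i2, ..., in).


not equal — first -[[b1, b2], b3] + [[b1, b3], b2], second [[b1, b2], b3] - [[b1, b3], b2]

In normal form, the first expression is -[[b1, b2], b3] + [[b1, b3], b2]
In normal form, the second expression is [[b1, b2], b3] - [[b1, b3], b2]
Distinct normal forms: not equal.


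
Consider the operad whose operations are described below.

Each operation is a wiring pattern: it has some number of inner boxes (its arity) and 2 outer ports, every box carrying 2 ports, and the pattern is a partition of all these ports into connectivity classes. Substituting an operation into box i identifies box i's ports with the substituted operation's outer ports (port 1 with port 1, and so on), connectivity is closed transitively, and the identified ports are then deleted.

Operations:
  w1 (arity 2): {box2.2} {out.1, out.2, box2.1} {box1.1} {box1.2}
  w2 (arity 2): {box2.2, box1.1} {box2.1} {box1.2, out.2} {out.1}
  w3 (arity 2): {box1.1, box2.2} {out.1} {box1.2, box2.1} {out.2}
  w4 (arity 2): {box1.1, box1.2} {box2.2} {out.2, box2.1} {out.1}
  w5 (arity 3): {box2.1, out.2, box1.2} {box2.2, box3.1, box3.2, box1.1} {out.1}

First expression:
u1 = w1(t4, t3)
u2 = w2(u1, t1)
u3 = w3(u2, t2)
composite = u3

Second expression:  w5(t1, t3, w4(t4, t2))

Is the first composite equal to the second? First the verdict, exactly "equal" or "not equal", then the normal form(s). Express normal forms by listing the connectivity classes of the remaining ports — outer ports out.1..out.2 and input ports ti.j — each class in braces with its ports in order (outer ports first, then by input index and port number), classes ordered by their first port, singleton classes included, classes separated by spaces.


The first expression reduces to {out.1} {out.2} {t1.1} {t1.2, t2.1, t3.1} {t2.2} {t3.2} {t4.1} {t4.2}
The second expression reduces to {out.1} {out.2, t1.2, t3.1} {t1.1, t2.1, t3.2} {t2.2} {t4.1, t4.2}
Distinct normal forms: not equal.

not equal: they reduce to {out.1} {out.2} {t1.1} {t1.2, t2.1, t3.1} {t2.2} {t3.2} {t4.1} {t4.2} and {out.1} {out.2, t1.2, t3.1} {t1.1, t2.1, t3.2} {t2.2} {t4.1, t4.2}


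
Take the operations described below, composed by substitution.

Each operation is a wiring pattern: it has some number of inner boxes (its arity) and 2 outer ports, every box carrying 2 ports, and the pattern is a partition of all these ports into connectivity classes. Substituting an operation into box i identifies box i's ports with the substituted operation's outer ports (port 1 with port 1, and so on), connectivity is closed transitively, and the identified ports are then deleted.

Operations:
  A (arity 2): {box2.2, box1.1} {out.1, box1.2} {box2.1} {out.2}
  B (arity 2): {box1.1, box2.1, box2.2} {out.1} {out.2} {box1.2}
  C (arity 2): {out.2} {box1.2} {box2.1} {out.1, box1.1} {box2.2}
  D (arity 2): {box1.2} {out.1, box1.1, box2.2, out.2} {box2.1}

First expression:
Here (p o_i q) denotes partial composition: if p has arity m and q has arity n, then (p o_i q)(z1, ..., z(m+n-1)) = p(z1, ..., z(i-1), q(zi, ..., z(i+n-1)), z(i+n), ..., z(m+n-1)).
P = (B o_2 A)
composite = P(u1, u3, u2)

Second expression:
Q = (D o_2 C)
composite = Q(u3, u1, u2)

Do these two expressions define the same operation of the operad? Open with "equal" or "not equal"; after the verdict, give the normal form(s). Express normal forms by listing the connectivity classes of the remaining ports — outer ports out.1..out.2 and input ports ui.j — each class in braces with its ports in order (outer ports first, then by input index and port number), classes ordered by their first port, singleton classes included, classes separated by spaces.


not equal — first {out.1} {out.2} {u1.1, u3.2} {u1.2} {u2.1} {u2.2, u3.1}, second {out.1, out.2, u3.1} {u1.1} {u1.2} {u2.1} {u2.2} {u3.2}

The first expression, normalized: {out.1} {out.2} {u1.1, u3.2} {u1.2} {u2.1} {u2.2, u3.1}
The second expression, normalized: {out.1, out.2, u3.1} {u1.1} {u1.2} {u2.1} {u2.2} {u3.2}
Different reductions; not equal.


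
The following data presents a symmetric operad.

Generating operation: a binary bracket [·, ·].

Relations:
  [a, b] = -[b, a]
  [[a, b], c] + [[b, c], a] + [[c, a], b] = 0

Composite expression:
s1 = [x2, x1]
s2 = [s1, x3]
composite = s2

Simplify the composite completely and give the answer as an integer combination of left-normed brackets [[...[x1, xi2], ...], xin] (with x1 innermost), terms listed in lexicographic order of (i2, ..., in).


-[[x1, x2], x3]


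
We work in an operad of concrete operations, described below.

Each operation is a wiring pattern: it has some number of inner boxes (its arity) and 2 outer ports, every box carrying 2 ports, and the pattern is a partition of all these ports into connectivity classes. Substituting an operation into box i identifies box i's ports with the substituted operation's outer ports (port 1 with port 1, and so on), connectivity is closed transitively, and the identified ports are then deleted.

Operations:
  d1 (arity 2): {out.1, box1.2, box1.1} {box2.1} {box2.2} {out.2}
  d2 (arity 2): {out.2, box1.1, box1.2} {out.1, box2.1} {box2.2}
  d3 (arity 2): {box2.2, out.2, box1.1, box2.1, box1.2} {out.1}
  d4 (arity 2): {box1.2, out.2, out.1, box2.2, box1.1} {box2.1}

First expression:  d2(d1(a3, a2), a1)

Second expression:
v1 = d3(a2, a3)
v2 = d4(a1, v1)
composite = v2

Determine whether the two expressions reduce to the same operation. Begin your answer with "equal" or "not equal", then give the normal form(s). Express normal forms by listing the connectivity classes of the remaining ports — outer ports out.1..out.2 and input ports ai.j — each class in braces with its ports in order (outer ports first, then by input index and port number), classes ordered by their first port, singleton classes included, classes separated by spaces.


The first expression reduces to {out.1, a1.1} {out.2, a3.1, a3.2} {a1.2} {a2.1} {a2.2}
The second expression reduces to {out.1, out.2, a1.1, a1.2, a2.1, a2.2, a3.1, a3.2}
No match — not equal.

not equal — first {out.1, a1.1} {out.2, a3.1, a3.2} {a1.2} {a2.1} {a2.2}, second {out.1, out.2, a1.1, a1.2, a2.1, a2.2, a3.1, a3.2}


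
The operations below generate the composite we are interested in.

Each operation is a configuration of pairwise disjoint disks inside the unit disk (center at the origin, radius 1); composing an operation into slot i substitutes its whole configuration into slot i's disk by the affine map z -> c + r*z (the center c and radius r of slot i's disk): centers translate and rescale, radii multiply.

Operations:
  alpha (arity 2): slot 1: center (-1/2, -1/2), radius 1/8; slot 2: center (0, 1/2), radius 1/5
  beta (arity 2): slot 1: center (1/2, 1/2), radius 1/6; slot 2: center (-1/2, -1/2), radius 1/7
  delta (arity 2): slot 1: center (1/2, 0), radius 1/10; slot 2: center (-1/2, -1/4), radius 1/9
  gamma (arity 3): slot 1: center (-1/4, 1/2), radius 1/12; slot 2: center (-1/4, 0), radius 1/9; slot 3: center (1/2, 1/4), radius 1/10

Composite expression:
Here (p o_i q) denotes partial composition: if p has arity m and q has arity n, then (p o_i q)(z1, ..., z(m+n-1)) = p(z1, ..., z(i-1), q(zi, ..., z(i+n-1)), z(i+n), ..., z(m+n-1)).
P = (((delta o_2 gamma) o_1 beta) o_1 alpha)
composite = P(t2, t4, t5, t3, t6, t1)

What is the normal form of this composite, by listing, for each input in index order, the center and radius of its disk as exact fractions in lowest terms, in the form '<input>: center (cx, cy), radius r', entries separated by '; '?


t1: center (-4/9, -2/9), radius 1/90; t2: center (13/24, 1/24), radius 1/480; t3: center (-19/36, -7/36), radius 1/108; t4: center (11/20, 7/120), radius 1/300; t5: center (9/20, -1/20), radius 1/70; t6: center (-19/36, -1/4), radius 1/81

Only the slot chain above each t matters under delta; compose those maps.
t2: after 3 affine steps, its disk has center (13/24, 1/24), radius 1/480
t4: after 3 affine steps, its disk has center (11/20, 7/120), radius 1/300
t5: after 2 affine steps, its disk has center (9/20, -1/20), radius 1/70
t3: after 2 affine steps, its disk has center (-19/36, -7/36), radius 1/108
t6: after 2 affine steps, its disk has center (-19/36, -1/4), radius 1/81
t1: after 2 affine steps, its disk has center (-4/9, -2/9), radius 1/90


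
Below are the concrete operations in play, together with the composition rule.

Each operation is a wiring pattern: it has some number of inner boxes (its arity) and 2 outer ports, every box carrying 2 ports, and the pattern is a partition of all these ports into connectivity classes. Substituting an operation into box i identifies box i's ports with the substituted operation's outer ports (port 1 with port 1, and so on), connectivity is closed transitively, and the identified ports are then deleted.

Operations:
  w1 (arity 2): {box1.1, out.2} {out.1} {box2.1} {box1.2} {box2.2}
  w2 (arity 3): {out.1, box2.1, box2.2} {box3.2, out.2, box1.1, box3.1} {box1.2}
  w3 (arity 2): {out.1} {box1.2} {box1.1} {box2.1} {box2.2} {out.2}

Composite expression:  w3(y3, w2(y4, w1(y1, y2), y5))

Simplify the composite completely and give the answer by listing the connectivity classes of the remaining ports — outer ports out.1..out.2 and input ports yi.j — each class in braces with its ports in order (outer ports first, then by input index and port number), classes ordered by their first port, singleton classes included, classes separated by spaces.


{out.1} {out.2} {y1.1} {y1.2} {y2.1} {y2.2} {y3.1} {y3.2} {y4.1, y5.1, y5.2} {y4.2}


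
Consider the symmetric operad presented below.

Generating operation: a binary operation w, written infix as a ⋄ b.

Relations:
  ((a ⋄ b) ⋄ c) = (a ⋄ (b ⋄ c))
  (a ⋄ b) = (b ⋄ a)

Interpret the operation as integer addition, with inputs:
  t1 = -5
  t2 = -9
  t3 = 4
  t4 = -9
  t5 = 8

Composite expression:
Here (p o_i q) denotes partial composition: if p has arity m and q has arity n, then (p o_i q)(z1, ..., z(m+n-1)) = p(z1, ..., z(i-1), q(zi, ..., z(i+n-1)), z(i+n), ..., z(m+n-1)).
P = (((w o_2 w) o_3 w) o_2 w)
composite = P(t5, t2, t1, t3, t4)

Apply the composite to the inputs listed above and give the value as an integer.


-11

(t2 ⋄ t1) = -14
(t3 ⋄ t4) = -5
((t2 ⋄ t1) ⋄ (t3 ⋄ t4)) = -19
(t5 ⋄ ((t2 ⋄ t1) ⋄ (t3 ⋄ t4))) = -11


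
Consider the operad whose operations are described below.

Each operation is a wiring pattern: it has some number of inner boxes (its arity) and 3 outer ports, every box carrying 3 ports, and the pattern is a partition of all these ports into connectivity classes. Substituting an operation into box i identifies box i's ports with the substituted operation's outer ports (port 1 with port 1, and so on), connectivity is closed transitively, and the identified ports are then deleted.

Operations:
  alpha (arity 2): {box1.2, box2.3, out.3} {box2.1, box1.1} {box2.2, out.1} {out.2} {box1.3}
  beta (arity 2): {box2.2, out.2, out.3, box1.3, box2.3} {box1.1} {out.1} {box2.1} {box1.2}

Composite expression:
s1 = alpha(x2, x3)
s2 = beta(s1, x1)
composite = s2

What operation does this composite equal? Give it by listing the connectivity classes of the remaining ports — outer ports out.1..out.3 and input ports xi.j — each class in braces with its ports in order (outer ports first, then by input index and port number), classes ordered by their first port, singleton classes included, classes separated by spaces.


Two ports join when wires chain via beta-identified ports.
the subtree at alpha composes to {out.1, x3.2} {out.2} {out.3, x2.2, x3.3} {x2.1, x3.1} {x2.3} on (x2, x3); out.j = own outer ports
the subtree at beta composes to {out.1} {out.2, out.3, x1.2, x1.3, x2.2, x3.3} {x1.1} {x2.1, x3.1} {x2.3} {x3.2} on (x2, x3, x1); out.j = own outer ports

{out.1} {out.2, out.3, x1.2, x1.3, x2.2, x3.3} {x1.1} {x2.1, x3.1} {x2.3} {x3.2}


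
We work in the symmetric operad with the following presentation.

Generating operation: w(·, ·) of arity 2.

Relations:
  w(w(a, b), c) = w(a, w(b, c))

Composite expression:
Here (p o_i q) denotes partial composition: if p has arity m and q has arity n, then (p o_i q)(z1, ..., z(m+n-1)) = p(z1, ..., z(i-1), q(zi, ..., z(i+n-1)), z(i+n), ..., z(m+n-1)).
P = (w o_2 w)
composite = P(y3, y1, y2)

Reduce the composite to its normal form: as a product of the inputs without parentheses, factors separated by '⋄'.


y3 ⋄ y1 ⋄ y2

The w-tree's shape is irrelevant; the y-reading-order decides.
w(y1, y2) flattens to y1 ⋄ y2
w(y3, w(y1, y2)) flattens to y3 ⋄ y1 ⋄ y2


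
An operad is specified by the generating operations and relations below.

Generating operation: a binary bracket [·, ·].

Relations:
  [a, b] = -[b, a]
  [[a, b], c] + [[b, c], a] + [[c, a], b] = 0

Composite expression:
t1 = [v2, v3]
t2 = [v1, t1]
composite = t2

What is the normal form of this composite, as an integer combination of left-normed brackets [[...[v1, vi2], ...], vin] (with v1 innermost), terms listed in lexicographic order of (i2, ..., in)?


[[v1, v2], v3] - [[v1, v3], v2]

Skip Jacobi rewriting: expand, keep v1-initial words, read off terms.
Composite bracket: [v1, [v2, v3]]
Applying ab - ba throughout gives 4 signed words (2^2 = 4).
The v1-initial words carry the normal form:
  v1v2v3 appears with sign +1, giving the term +[[v1, v2], v3]
  v1v3v2 appears with sign -1, giving the term -[[v1, v3], v2]


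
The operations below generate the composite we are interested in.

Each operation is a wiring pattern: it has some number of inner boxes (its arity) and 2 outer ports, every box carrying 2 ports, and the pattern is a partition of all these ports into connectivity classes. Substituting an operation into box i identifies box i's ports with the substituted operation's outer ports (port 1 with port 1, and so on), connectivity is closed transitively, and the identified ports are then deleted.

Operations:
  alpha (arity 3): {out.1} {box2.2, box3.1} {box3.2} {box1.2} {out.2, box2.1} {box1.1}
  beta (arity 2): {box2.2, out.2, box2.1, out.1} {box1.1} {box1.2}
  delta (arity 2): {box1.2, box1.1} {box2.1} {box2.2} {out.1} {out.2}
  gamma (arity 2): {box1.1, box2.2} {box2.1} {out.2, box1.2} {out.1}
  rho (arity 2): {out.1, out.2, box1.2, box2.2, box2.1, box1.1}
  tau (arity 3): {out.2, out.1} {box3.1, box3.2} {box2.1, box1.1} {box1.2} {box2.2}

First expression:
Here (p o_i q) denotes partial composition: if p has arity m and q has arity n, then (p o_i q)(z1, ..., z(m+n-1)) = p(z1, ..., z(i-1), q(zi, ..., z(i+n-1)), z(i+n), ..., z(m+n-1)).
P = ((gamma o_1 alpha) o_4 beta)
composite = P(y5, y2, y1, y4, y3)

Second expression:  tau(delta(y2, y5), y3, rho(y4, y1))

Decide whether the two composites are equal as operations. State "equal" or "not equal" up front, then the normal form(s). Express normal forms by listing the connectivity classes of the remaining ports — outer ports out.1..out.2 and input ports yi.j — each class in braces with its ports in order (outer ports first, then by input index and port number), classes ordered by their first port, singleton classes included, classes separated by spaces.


not equal; first: {out.1} {out.2, y2.1} {y1.1, y2.2} {y1.2} {y3.1, y3.2} {y4.1} {y4.2} {y5.1} {y5.2}; second: {out.1, out.2} {y1.1, y1.2, y4.1, y4.2} {y2.1, y2.2} {y3.1} {y3.2} {y5.1} {y5.2}


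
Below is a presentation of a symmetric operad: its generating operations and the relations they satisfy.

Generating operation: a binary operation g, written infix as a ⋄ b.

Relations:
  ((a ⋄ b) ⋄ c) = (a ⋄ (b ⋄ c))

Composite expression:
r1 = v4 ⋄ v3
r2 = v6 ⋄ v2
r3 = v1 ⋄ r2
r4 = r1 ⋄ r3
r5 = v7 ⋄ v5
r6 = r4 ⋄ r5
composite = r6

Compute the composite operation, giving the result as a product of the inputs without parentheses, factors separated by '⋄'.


Key point: g is associative — brackets drop, the v-order remains.
(v4 ⋄ v3) reduces to v4 ⋄ v3
(v6 ⋄ v2) reduces to v6 ⋄ v2
(v1 ⋄ (v6 ⋄ v2)) reduces to v1 ⋄ v6 ⋄ v2
((v4 ⋄ v3) ⋄ (v1 ⋄ (v6 ⋄ v2))) reduces to v4 ⋄ v3 ⋄ v1 ⋄ v6 ⋄ v2
(v7 ⋄ v5) reduces to v7 ⋄ v5
(((v4 ⋄ v3) ⋄ (v1 ⋄ (v6 ⋄ v2))) ⋄ (v7 ⋄ v5)) reduces to v4 ⋄ v3 ⋄ v1 ⋄ v6 ⋄ v2 ⋄ v7 ⋄ v5

v4 ⋄ v3 ⋄ v1 ⋄ v6 ⋄ v2 ⋄ v7 ⋄ v5


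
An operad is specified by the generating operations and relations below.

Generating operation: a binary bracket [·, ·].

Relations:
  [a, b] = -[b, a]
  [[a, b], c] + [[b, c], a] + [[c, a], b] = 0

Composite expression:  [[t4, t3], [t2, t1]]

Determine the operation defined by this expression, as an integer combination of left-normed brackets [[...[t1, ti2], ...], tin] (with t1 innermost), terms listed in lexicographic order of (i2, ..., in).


In the tensor algebra, words opening t1 carry the t1-anchored form.
Composite bracket: [[t4, t3], [t2, t1]]
Each bracket splits as ab - ba, giving 8 signed words (2^3 = 8).
The t1-initial words carry the normal form:
  word t1t2t3t4 has sign -1, contributing -[[[t1, t2], t3], t4]
  word t1t2t4t3 has sign +1, contributing +[[[t1, t2], t4], t3]

-[[[t1, t2], t3], t4] + [[[t1, t2], t4], t3]


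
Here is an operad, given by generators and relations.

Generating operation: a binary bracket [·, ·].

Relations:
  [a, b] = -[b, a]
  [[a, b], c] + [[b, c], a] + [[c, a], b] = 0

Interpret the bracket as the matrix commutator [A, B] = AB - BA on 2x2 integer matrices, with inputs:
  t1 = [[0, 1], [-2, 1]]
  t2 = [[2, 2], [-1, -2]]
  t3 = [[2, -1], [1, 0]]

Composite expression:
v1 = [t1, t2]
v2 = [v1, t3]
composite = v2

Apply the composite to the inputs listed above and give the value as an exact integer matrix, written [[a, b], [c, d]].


[[-15, 6], [-24, 15]]

[t1, t2] = [[3, -6], [-9, -3]]
[[t1, t2], t3] = [[-15, 6], [-24, 15]]


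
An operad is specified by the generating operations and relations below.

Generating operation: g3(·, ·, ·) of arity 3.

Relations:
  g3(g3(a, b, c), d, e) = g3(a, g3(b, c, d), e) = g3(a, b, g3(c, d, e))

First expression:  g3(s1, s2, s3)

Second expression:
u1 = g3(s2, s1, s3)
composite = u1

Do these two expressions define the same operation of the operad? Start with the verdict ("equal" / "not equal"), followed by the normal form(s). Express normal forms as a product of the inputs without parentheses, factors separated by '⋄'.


not equal; the first gives s1 ⋄ s2 ⋄ s3 and the second s2 ⋄ s1 ⋄ s3

The first composite normalizes to s1 ⋄ s2 ⋄ s3
The second composite normalizes to s2 ⋄ s1 ⋄ s3
Different reductions; not equal.


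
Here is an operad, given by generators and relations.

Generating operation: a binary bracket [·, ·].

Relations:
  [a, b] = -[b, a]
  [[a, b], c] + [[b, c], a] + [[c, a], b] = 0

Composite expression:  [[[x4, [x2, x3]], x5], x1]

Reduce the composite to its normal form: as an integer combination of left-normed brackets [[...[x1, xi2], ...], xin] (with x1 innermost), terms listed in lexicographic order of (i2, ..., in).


[[[[x1, x2], x3], x4], x5] - [[[[x1, x3], x2], x4], x5] - [[[[x1, x4], x2], x3], x5] + [[[[x1, x4], x3], x2], x5] - [[[[x1, x5], x2], x3], x4] + [[[[x1, x5], x3], x2], x4] + [[[[x1, x5], x4], x2], x3] - [[[[x1, x5], x4], x3], x2]

A multilinear Lie element is pinned by x1-initial words (x1 innermost).
Composite bracket: [[[x4, [x2, x3]], x5], x1]
Under [a, b] = ab - ba we get 16 signed associative words (2^4 = 16).
Keep just the words that open with x1:
  from x1x2x3x4x5, sign +1: term +[[[[x1, x2], x3], x4], x5]
  from x1x3x2x4x5, sign -1: term -[[[[x1, x3], x2], x4], x5]
  from x1x4x2x3x5, sign -1: term -[[[[x1, x4], x2], x3], x5]
  from x1x4x3x2x5, sign +1: term +[[[[x1, x4], x3], x2], x5]
  from x1x5x2x3x4, sign -1: term -[[[[x1, x5], x2], x3], x4]
  from x1x5x3x2x4, sign +1: term +[[[[x1, x5], x3], x2], x4]
  from x1x5x4x2x3, sign +1: term +[[[[x1, x5], x4], x2], x3]
  from x1x5x4x3x2, sign -1: term -[[[[x1, x5], x4], x3], x2]


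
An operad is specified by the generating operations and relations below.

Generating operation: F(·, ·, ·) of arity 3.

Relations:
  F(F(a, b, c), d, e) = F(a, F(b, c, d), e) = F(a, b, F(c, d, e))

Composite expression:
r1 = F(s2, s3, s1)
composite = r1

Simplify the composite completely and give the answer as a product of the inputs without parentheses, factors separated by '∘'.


s2 ∘ s3 ∘ s1

Every regrouping of F is equal, so read the s-inputs in written order.
F(s2, s3, s1) spells out as s2 ∘ s3 ∘ s1


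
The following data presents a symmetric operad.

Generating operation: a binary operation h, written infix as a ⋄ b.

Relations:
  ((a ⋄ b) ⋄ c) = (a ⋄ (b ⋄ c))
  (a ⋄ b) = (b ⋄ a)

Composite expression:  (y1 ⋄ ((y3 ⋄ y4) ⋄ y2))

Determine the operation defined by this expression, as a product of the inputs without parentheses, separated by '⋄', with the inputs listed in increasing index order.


y1 ⋄ y2 ⋄ y3 ⋄ y4

Key point: h commutes, so take the y-inputs in any fixed order.
(y3 ⋄ y4) flattens to y3 ⋄ y4
((y3 ⋄ y4) ⋄ y2) flattens to y3 ⋄ y4 ⋄ y2
(y1 ⋄ ((y3 ⋄ y4) ⋄ y2)) flattens to y1 ⋄ y3 ⋄ y4 ⋄ y2
commutativity sorts the factors: y1 ⋄ y2 ⋄ y3 ⋄ y4


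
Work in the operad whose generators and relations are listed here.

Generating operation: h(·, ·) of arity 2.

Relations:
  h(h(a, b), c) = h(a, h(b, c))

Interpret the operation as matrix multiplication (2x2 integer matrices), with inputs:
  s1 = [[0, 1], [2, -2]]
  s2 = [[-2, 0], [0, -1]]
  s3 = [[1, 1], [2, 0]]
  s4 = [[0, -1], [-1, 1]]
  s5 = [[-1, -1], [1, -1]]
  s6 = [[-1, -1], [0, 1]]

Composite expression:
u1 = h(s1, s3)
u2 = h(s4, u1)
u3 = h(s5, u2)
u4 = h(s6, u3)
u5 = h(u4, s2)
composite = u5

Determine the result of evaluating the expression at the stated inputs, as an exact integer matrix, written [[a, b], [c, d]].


[[16, -4], [-12, 4]]


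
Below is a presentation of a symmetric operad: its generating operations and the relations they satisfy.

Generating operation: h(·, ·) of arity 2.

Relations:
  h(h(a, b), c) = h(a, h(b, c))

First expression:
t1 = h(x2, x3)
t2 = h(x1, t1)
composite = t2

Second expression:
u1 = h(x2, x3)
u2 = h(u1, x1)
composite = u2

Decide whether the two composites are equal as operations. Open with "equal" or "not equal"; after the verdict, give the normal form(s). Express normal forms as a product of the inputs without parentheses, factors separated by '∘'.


not equal — first x1 ∘ x2 ∘ x3, second x2 ∘ x3 ∘ x1

Reducing the first expression gives x1 ∘ x2 ∘ x3
Reducing the second expression gives x2 ∘ x3 ∘ x1
The forms do not match — not equal.


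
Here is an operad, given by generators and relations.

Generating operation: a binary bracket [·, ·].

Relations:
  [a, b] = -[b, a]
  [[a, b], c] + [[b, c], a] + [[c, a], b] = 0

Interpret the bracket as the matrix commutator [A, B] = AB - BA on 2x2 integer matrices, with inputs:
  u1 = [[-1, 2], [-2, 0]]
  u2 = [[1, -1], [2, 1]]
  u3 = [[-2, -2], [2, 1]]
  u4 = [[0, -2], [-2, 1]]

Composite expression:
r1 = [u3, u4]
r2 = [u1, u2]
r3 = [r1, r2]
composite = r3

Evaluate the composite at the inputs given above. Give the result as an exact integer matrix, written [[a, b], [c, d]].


[u3, u4] = [[8, 4], [-8, -8]]
[u1, u2] = [[2, 1], [2, -2]]
[[u3, u4], [u1, u2]] = [[16, 0], [-64, -16]]

[[16, 0], [-64, -16]]


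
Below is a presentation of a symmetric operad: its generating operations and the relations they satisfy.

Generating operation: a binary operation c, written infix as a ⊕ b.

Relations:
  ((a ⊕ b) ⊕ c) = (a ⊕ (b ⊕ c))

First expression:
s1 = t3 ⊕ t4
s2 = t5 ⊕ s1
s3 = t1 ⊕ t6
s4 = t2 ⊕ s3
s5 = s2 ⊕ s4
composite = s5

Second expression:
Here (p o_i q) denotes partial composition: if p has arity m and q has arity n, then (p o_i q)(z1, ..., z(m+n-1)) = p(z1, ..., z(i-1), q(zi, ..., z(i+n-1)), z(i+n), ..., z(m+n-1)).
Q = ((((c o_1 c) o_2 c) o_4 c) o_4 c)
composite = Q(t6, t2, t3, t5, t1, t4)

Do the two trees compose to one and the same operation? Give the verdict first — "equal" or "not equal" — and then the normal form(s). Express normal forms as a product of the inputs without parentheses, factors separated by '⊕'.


not equal — first t5 ⊕ t3 ⊕ t4 ⊕ t2 ⊕ t1 ⊕ t6, second t6 ⊕ t2 ⊕ t3 ⊕ t5 ⊕ t1 ⊕ t4

The first composite normalizes to t5 ⊕ t3 ⊕ t4 ⊕ t2 ⊕ t1 ⊕ t6
The second composite normalizes to t6 ⊕ t2 ⊕ t3 ⊕ t5 ⊕ t1 ⊕ t4
Distinct normal forms: not equal.
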